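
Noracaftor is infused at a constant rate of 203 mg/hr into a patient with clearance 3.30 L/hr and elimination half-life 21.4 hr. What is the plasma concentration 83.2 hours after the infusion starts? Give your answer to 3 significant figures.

Css = rate / CL = 203 / 3.30 = 61.52 mg/L
k = ln 2 / 21.4 = 0.03239 hr⁻¹
C(t) = Css (1 − e^(−kt)) = 61.52 × (1 − e^(−2.695)) = 61.52 × 0.9324 ≈ 57.4 mg/L

57.4 mg/L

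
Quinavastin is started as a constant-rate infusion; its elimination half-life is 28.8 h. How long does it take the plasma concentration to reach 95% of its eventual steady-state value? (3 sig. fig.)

124 hours

k = ln 2 / 28.8 = 0.02407 h⁻¹
f = 1 − e^(−kt)  ⇒  t = −ln(1 − f) / k
t = −ln(1 − 0.95) / 0.02407 = 2.996 / 0.02407 ≈ 124 hours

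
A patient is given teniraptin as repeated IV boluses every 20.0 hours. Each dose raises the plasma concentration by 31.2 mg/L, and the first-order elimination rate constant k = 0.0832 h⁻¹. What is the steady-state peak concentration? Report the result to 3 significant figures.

Fraction remaining after one interval: e^(−kτ) = e^(−0.08320 × 20.0) = 0.1894
R = 1 / (1 − 0.1894) = 1.234
Css,max = 31.2 × 1.234 ≈ 38.5 mg/L

38.5 mg/L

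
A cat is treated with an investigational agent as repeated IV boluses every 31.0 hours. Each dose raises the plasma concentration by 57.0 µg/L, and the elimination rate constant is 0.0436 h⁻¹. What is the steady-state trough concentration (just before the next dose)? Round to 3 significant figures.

Fraction remaining after one interval: e^(−kτ) = e^(−0.04360 × 31.0) = 0.2588
R = 1 / (1 − 0.2588) = 1.349
Css,max = 57.0 × 1.349 = 76.90 µg/L
Css,min = Css,max × e^(−kτ) = 76.90 × 0.2588 ≈ 19.9 µg/L

19.9 µg/L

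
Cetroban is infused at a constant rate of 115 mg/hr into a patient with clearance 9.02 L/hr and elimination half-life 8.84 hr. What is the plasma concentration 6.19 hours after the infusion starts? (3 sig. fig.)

4.90 mg/L

Css = rate / CL = 115 / 9.02 = 12.75 mg/L
k = ln 2 / 8.84 = 0.07841 hr⁻¹
C(t) = Css (1 − e^(−kt)) = 12.75 × (1 − e^(−0.4854)) = 12.75 × 0.3845 ≈ 4.90 mg/L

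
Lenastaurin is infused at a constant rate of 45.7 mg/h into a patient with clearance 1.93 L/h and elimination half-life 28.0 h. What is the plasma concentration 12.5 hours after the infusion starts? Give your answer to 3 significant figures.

Css = rate / CL = 45.7 / 1.93 = 23.68 mg/L
k = ln 2 / 28.0 = 0.02476 h⁻¹
C(t) = Css (1 − e^(−kt)) = 23.68 × (1 − e^(−0.3094)) = 23.68 × 0.2661 ≈ 6.30 mg/L

6.30 mg/L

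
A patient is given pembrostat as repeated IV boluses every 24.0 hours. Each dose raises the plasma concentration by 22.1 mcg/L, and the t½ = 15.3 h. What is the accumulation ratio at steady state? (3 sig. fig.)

k = ln 2 / 15.3 = 0.04530 h⁻¹
Fraction remaining after one interval: e^(−kτ) = e^(−0.04530 × 24.0) = 0.3371
R = 1 / (1 − 0.3371) = 1 / 0.6629 ≈ 1.51

1.51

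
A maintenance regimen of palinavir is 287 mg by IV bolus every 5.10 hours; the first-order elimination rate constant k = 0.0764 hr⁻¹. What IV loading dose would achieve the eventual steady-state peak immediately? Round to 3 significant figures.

Accumulation ratio R = 1 / (1 − e^(−kτ)) = 1 / (1 − e^(−0.07640×5.10)) = 1 / (1 − 0.6773) = 3.099
Loading dose = maintenance dose × R = 287 × 3.099 ≈ 889 mg

889 mg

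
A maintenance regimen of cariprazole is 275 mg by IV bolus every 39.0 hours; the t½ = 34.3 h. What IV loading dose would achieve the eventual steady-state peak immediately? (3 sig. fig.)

k = ln 2 / 34.3 = 0.02021 h⁻¹
Accumulation ratio R = 1 / (1 − e^(−kτ)) = 1 / (1 − e^(−0.02021×39.0)) = 1 / (1 − 0.4547) = 1.834
Loading dose = maintenance dose × R = 275 × 1.834 ≈ 504 mg

504 mg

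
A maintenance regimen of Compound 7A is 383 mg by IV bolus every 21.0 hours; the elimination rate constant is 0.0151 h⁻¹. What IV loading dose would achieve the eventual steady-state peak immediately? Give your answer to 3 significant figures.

1410 mg

Accumulation ratio R = 1 / (1 − e^(−kτ)) = 1 / (1 − e^(−0.01510×21.0)) = 1 / (1 − 0.7283) = 3.680
Loading dose = maintenance dose × R = 383 × 3.680 ≈ 1410 mg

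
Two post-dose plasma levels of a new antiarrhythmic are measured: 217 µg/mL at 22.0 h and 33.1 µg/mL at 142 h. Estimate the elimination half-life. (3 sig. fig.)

44.2 hours

k = ln(C₁/C₂) / (t₂ − t₁) = ln(217/33.1) / (142 − 22.0)
  = 1.880 / 120.0 = 0.01567 h⁻¹
t½ = ln 2 / k = ln 2 / 0.01567 ≈ 44.2 hours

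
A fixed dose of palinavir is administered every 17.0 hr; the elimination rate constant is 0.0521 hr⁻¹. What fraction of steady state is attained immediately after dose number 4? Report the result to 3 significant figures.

f_n = 1 − e^(−nkτ) = 1 − e^(−4 × 0.05210 × 17.0) = 1 − e^(−3.543) = 1 − 0.02893 ≈ 0.971

0.971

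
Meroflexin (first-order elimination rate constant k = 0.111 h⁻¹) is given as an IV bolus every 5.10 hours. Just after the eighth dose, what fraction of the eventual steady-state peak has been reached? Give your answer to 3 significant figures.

0.989

f_n = 1 − e^(−nkτ) = 1 − e^(−8 × 0.1110 × 5.10) = 1 − e^(−4.529) = 1 − 0.01079 ≈ 0.989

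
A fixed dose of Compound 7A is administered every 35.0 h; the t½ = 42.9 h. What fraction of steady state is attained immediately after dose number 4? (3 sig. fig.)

k = ln 2 / 42.9 = 0.01616 h⁻¹
f_n = 1 − e^(−nkτ) = 1 − e^(−4 × 0.01616 × 35.0) = 1 − e^(−2.262) = 1 − 0.1041 ≈ 0.896

0.896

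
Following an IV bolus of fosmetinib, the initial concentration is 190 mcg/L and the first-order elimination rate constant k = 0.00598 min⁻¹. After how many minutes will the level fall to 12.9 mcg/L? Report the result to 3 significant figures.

450 minutes

C(t) = C₀ e^(−kt)  ⇒  t = ln(C₀/C) / k
t = ln(190/12.9) / 0.005980 = 2.690 / 0.005980 ≈ 450 minutes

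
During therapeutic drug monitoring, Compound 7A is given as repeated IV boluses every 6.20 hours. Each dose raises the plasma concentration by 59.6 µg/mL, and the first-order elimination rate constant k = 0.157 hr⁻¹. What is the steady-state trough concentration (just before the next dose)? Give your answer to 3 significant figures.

36.2 µg/mL

Fraction remaining after one interval: e^(−kτ) = e^(−0.1570 × 6.20) = 0.3778
R = 1 / (1 − 0.3778) = 1.607
Css,max = 59.6 × 1.607 = 95.79 µg/mL
Css,min = Css,max × e^(−kτ) = 95.79 × 0.3778 ≈ 36.2 µg/mL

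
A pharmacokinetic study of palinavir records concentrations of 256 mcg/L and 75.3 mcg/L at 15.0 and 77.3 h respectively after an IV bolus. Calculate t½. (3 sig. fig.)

35.3 hours

k = ln(C₁/C₂) / (t₂ − t₁) = ln(256/75.3) / (77.3 − 15.0)
  = 1.224 / 62.30 = 0.01964 h⁻¹
t½ = ln 2 / k = ln 2 / 0.01964 ≈ 35.3 hours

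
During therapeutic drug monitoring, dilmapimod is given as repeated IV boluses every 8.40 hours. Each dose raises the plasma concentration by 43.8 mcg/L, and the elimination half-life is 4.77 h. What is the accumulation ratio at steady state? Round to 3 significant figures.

1.42

k = ln 2 / 4.77 = 0.1453 h⁻¹
Fraction remaining after one interval: e^(−kτ) = e^(−0.1453 × 8.40) = 0.2950
R = 1 / (1 − 0.2950) = 1 / 0.7050 ≈ 1.42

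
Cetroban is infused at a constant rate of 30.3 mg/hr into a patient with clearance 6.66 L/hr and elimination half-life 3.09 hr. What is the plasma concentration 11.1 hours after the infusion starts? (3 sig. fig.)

Css = rate / CL = 30.3 / 6.66 = 4.550 mg/L
k = ln 2 / 3.09 = 0.2243 hr⁻¹
C(t) = Css (1 − e^(−kt)) = 4.550 × (1 − e^(−2.490)) = 4.550 × 0.9171 ≈ 4.17 mg/L

4.17 mg/L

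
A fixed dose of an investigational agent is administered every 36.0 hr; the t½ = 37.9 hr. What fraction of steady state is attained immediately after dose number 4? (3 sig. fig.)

0.928

k = ln 2 / 37.9 = 0.01829 hr⁻¹
f_n = 1 − e^(−nkτ) = 1 − e^(−4 × 0.01829 × 36.0) = 1 − e^(−2.634) = 1 − 0.07182 ≈ 0.928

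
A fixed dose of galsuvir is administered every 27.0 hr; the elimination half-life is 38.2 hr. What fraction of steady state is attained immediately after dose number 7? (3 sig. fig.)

0.968

k = ln 2 / 38.2 = 0.01815 hr⁻¹
f_n = 1 − e^(−nkτ) = 1 − e^(−7 × 0.01815 × 27.0) = 1 − e^(−3.429) = 1 − 0.03240 ≈ 0.968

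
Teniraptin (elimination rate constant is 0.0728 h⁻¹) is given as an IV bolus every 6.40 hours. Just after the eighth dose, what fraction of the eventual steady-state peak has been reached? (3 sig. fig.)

0.976

f_n = 1 − e^(−nkτ) = 1 − e^(−8 × 0.07280 × 6.40) = 1 − e^(−3.727) = 1 − 0.02406 ≈ 0.976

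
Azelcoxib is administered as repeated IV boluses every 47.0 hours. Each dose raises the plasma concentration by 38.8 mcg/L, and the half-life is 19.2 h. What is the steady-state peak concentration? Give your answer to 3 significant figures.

47.5 mcg/L

k = ln 2 / 19.2 = 0.03610 h⁻¹
Fraction remaining after one interval: e^(−kτ) = e^(−0.03610 × 47.0) = 0.1833
R = 1 / (1 − 0.1833) = 1.224
Css,max = 38.8 × 1.224 ≈ 47.5 mcg/L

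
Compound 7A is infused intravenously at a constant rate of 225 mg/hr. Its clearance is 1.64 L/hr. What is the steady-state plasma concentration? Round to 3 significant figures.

137 mg/L

Css = infusion rate / CL = 225 / 1.64 ≈ 137 mg/L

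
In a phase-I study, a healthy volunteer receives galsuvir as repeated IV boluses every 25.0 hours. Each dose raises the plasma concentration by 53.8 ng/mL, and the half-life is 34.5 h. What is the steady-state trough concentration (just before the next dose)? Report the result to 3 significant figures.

k = ln 2 / 34.5 = 0.02009 h⁻¹
Fraction remaining after one interval: e^(−kτ) = e^(−0.02009 × 25.0) = 0.6051
R = 1 / (1 − 0.6051) = 2.533
Css,max = 53.8 × 2.533 = 136.3 ng/mL
Css,min = Css,max × e^(−kτ) = 136.3 × 0.6051 ≈ 82.5 ng/mL

82.5 ng/mL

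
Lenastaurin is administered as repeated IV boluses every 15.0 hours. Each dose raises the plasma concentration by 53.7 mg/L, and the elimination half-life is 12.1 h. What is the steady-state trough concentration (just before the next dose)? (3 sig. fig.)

39.4 mg/L

k = ln 2 / 12.1 = 0.05728 h⁻¹
Fraction remaining after one interval: e^(−kτ) = e^(−0.05728 × 15.0) = 0.4235
R = 1 / (1 − 0.4235) = 1.735
Css,max = 53.7 × 1.735 = 93.14 mg/L
Css,min = Css,max × e^(−kτ) = 93.14 × 0.4235 ≈ 39.4 mg/L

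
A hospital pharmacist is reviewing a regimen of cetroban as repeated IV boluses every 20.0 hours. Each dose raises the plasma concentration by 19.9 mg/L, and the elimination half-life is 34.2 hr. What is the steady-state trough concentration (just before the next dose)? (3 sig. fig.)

39.8 mg/L

k = ln 2 / 34.2 = 0.02027 hr⁻¹
Fraction remaining after one interval: e^(−kτ) = e^(−0.02027 × 20.0) = 0.6667
R = 1 / (1 − 0.6667) = 3.001
Css,max = 19.9 × 3.001 = 59.71 mg/L
Css,min = Css,max × e^(−kτ) = 59.71 × 0.6667 ≈ 39.8 mg/L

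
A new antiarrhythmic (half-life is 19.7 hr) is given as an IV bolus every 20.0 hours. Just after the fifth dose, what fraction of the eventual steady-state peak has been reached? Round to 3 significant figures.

k = ln 2 / 19.7 = 0.03519 hr⁻¹
f_n = 1 − e^(−nkτ) = 1 − e^(−5 × 0.03519 × 20.0) = 1 − e^(−3.519) = 1 − 0.02964 ≈ 0.970

0.970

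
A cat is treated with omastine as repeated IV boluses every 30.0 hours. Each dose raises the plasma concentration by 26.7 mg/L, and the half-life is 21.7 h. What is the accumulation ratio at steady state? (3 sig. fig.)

k = ln 2 / 21.7 = 0.03194 h⁻¹
Fraction remaining after one interval: e^(−kτ) = e^(−0.03194 × 30.0) = 0.3836
R = 1 / (1 − 0.3836) = 1 / 0.6164 ≈ 1.62

1.62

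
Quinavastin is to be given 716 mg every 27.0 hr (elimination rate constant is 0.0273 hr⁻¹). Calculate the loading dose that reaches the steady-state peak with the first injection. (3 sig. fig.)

Accumulation ratio R = 1 / (1 − e^(−kτ)) = 1 / (1 − e^(−0.02730×27.0)) = 1 / (1 − 0.4785) = 1.918
Loading dose = maintenance dose × R = 716 × 1.918 ≈ 1370 mg

1370 mg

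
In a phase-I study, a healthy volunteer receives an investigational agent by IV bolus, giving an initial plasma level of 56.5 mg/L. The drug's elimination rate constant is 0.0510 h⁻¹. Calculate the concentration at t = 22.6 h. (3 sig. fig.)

C(t) = C₀ e^(−kt) = 56.5 × e^(−0.05100 × 22.6) = 56.5 × e^(−1.153) = 56.5 × 0.3158 ≈ 17.8 mg/L

17.8 mg/L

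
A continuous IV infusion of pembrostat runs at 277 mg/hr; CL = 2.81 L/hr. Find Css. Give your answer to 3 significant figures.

Css = infusion rate / CL = 277 / 2.81 ≈ 98.6 mg/L

98.6 mg/L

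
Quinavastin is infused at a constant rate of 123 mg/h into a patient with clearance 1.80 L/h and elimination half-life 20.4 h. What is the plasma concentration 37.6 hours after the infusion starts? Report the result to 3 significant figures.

Css = rate / CL = 123 / 1.80 = 68.33 µg/mL
k = ln 2 / 20.4 = 0.03398 h⁻¹
C(t) = Css (1 − e^(−kt)) = 68.33 × (1 − e^(−1.278)) = 68.33 × 0.7213 ≈ 49.3 µg/mL

49.3 µg/mL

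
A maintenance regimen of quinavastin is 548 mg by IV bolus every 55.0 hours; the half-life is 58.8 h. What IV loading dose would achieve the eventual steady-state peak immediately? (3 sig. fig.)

1150 mg

k = ln 2 / 58.8 = 0.01179 h⁻¹
Accumulation ratio R = 1 / (1 − e^(−kτ)) = 1 / (1 − e^(−0.01179×55.0)) = 1 / (1 − 0.5229) = 2.096
Loading dose = maintenance dose × R = 548 × 2.096 ≈ 1150 mg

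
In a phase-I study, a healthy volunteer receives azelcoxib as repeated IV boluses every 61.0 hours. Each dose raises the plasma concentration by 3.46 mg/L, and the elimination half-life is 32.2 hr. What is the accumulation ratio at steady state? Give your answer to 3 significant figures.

k = ln 2 / 32.2 = 0.02153 hr⁻¹
Fraction remaining after one interval: e^(−kτ) = e^(−0.02153 × 61.0) = 0.2690
R = 1 / (1 − 0.2690) = 1 / 0.7310 ≈ 1.37

1.37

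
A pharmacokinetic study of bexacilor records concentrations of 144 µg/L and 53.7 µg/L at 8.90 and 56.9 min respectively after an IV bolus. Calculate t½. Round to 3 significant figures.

33.7 minutes

k = ln(C₁/C₂) / (t₂ − t₁) = ln(144/53.7) / (56.9 − 8.90)
  = 0.9864 / 48.00 = 0.02055 min⁻¹
t½ = ln 2 / k = ln 2 / 0.02055 ≈ 33.7 minutes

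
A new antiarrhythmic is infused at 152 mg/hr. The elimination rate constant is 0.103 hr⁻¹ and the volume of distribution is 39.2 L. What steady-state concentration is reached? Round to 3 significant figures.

CL = k · V = 0.103 × 39.2 = 4.038 L/hr
Css = rate / CL = 152 / 4.038 ≈ 37.6 µg/mL

37.6 µg/mL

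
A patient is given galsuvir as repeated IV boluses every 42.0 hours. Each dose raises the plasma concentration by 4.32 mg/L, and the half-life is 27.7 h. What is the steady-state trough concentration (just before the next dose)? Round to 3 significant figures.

2.32 mg/L

k = ln 2 / 27.7 = 0.02502 h⁻¹
Fraction remaining after one interval: e^(−kτ) = e^(−0.02502 × 42.0) = 0.3496
R = 1 / (1 − 0.3496) = 1.538
Css,max = 4.32 × 1.538 = 6.642 mg/L
Css,min = Css,max × e^(−kτ) = 6.642 × 0.3496 ≈ 2.32 mg/L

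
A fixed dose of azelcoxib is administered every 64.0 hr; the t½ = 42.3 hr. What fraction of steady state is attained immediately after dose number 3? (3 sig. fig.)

k = ln 2 / 42.3 = 0.01639 hr⁻¹
f_n = 1 − e^(−nkτ) = 1 − e^(−3 × 0.01639 × 64.0) = 1 − e^(−3.146) = 1 − 0.04302 ≈ 0.957

0.957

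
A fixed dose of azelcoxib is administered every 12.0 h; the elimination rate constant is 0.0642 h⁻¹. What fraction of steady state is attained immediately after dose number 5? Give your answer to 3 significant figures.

0.979

f_n = 1 − e^(−nkτ) = 1 − e^(−5 × 0.06420 × 12.0) = 1 − e^(−3.852) = 1 − 0.02124 ≈ 0.979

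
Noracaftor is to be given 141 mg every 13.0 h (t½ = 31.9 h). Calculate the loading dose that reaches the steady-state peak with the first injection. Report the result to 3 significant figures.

k = ln 2 / 31.9 = 0.02173 h⁻¹
Accumulation ratio R = 1 / (1 − e^(−kτ)) = 1 / (1 − e^(−0.02173×13.0)) = 1 / (1 − 0.7539) = 4.064
Loading dose = maintenance dose × R = 141 × 4.064 ≈ 573 mg

573 mg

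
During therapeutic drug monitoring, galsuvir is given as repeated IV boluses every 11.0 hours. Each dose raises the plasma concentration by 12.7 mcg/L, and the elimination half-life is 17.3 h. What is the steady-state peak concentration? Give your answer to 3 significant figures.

35.6 mcg/L

k = ln 2 / 17.3 = 0.04007 h⁻¹
Fraction remaining after one interval: e^(−kτ) = e^(−0.04007 × 11.0) = 0.6436
R = 1 / (1 − 0.6436) = 2.806
Css,max = 12.7 × 2.806 ≈ 35.6 mcg/L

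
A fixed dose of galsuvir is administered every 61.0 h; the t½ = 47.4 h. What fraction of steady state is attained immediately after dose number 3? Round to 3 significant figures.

k = ln 2 / 47.4 = 0.01462 h⁻¹
f_n = 1 − e^(−nkτ) = 1 − e^(−3 × 0.01462 × 61.0) = 1 − e^(−2.676) = 1 − 0.06883 ≈ 0.931

0.931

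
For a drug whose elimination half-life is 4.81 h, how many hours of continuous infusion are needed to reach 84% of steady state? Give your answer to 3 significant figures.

k = ln 2 / 4.81 = 0.1441 h⁻¹
f = 1 − e^(−kt)  ⇒  t = −ln(1 − f) / k
t = −ln(1 − 0.84) / 0.1441 = 1.833 / 0.1441 ≈ 12.7 hours

12.7 hours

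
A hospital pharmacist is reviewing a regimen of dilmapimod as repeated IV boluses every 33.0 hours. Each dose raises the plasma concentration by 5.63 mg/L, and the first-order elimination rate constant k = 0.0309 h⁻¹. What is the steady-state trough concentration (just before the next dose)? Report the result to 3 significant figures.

3.18 mg/L

Fraction remaining after one interval: e^(−kτ) = e^(−0.03090 × 33.0) = 0.3607
R = 1 / (1 − 0.3607) = 1.564
Css,max = 5.63 × 1.564 = 8.807 mg/L
Css,min = Css,max × e^(−kτ) = 8.807 × 0.3607 ≈ 3.18 mg/L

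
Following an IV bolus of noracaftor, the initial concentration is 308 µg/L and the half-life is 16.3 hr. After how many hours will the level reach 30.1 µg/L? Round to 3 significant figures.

54.7 hours

k = ln 2 / 16.3 = 0.04252 hr⁻¹
C(t) = C₀ e^(−kt)  ⇒  t = ln(C₀/C) / k
t = ln(308/30.1) / 0.04252 = 2.326 / 0.04252 ≈ 54.7 hours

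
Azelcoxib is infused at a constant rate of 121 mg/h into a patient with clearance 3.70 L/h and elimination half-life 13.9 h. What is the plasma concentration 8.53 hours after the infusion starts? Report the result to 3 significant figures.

Css = rate / CL = 121 / 3.70 = 32.70 mg/L
k = ln 2 / 13.9 = 0.04987 h⁻¹
C(t) = Css (1 − e^(−kt)) = 32.70 × (1 − e^(−0.4254)) = 32.70 × 0.3465 ≈ 11.3 mg/L

11.3 mg/L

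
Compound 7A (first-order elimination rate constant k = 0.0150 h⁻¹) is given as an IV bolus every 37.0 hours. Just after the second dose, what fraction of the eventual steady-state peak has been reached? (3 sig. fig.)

f_n = 1 − e^(−nkτ) = 1 − e^(−2 × 0.01500 × 37.0) = 1 − e^(−1.110) = 1 − 0.3296 ≈ 0.670

0.670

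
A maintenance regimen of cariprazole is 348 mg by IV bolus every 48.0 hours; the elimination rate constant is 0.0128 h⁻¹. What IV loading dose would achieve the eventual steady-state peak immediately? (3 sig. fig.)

Accumulation ratio R = 1 / (1 − e^(−kτ)) = 1 / (1 − e^(−0.01280×48.0)) = 1 / (1 − 0.5410) = 2.178
Loading dose = maintenance dose × R = 348 × 2.178 ≈ 758 mg

758 mg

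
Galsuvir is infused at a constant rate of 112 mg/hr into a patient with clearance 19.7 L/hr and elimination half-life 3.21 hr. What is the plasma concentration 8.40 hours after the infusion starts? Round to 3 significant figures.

4.76 µg/mL

Css = rate / CL = 112 / 19.7 = 5.685 µg/mL
k = ln 2 / 3.21 = 0.2159 hr⁻¹
C(t) = Css (1 − e^(−kt)) = 5.685 × (1 − e^(−1.814)) = 5.685 × 0.8370 ≈ 4.76 µg/mL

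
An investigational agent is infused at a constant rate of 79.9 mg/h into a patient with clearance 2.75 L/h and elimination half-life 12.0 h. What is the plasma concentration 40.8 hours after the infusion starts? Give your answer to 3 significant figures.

26.3 mg/L

Css = rate / CL = 79.9 / 2.75 = 29.05 mg/L
k = ln 2 / 12.0 = 0.05776 h⁻¹
C(t) = Css (1 − e^(−kt)) = 29.05 × (1 − e^(−2.357)) = 29.05 × 0.9053 ≈ 26.3 mg/L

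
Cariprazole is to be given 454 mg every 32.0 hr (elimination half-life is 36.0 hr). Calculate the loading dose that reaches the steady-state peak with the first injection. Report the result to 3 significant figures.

987 mg

k = ln 2 / 36.0 = 0.01925 hr⁻¹
Accumulation ratio R = 1 / (1 − e^(−kτ)) = 1 / (1 − e^(−0.01925×32.0)) = 1 / (1 − 0.5400) = 2.174
Loading dose = maintenance dose × R = 454 × 2.174 ≈ 987 mg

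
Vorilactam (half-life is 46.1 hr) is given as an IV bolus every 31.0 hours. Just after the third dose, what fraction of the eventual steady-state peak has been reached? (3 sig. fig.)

k = ln 2 / 46.1 = 0.01504 hr⁻¹
f_n = 1 − e^(−nkτ) = 1 − e^(−3 × 0.01504 × 31.0) = 1 − e^(−1.398) = 1 − 0.2470 ≈ 0.753

0.753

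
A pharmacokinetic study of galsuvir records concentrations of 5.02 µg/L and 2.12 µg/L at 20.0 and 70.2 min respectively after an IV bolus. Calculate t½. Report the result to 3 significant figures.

k = ln(C₁/C₂) / (t₂ − t₁) = ln(5.02/2.12) / (70.2 − 20.0)
  = 0.8620 / 50.20 = 0.01717 min⁻¹
t½ = ln 2 / k = ln 2 / 0.01717 ≈ 40.4 minutes

40.4 minutes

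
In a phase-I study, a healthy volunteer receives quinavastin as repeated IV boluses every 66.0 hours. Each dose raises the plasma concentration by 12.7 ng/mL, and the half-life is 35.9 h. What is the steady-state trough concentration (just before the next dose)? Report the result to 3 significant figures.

4.93 ng/mL

k = ln 2 / 35.9 = 0.01931 h⁻¹
Fraction remaining after one interval: e^(−kτ) = e^(−0.01931 × 66.0) = 0.2796
R = 1 / (1 − 0.2796) = 1.388
Css,max = 12.7 × 1.388 = 17.63 ng/mL
Css,min = Css,max × e^(−kτ) = 17.63 × 0.2796 ≈ 4.93 ng/mL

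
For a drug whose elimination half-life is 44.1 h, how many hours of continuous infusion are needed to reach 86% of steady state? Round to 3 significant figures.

125 hours

k = ln 2 / 44.1 = 0.01572 h⁻¹
f = 1 − e^(−kt)  ⇒  t = −ln(1 − f) / k
t = −ln(1 − 0.86) / 0.01572 = 1.966 / 0.01572 ≈ 125 hours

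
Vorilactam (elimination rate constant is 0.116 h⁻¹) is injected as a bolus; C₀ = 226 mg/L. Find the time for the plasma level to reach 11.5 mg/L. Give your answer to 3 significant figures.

25.7 hours

C(t) = C₀ e^(−kt)  ⇒  t = ln(C₀/C) / k
t = ln(226/11.5) / 0.1160 = 2.978 / 0.1160 ≈ 25.7 hours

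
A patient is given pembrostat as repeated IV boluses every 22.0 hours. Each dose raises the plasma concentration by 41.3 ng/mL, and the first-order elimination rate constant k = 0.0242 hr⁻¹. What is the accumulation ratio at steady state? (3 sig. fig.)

Fraction remaining after one interval: e^(−kτ) = e^(−0.02420 × 22.0) = 0.5872
R = 1 / (1 − 0.5872) = 1 / 0.4128 ≈ 2.42

2.42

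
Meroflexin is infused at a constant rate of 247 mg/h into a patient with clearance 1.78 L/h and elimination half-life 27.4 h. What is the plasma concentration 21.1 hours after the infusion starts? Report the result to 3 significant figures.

Css = rate / CL = 247 / 1.78 = 138.8 µg/mL
k = ln 2 / 27.4 = 0.02530 h⁻¹
C(t) = Css (1 − e^(−kt)) = 138.8 × (1 − e^(−0.5338)) = 138.8 × 0.4136 ≈ 57.4 µg/mL

57.4 µg/mL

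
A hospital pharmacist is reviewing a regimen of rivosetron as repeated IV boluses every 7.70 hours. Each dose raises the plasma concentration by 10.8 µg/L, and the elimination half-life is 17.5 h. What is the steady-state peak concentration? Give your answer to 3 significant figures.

41.1 µg/L

k = ln 2 / 17.5 = 0.03961 h⁻¹
Fraction remaining after one interval: e^(−kτ) = e^(−0.03961 × 7.70) = 0.7371
R = 1 / (1 − 0.7371) = 3.804
Css,max = 10.8 × 3.804 ≈ 41.1 µg/L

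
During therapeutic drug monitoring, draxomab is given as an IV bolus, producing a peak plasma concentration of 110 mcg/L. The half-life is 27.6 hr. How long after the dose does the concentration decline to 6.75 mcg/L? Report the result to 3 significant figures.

111 hours

k = ln 2 / 27.6 = 0.02511 hr⁻¹
C(t) = C₀ e^(−kt)  ⇒  t = ln(C₀/C) / k
t = ln(110/6.75) / 0.02511 = 2.791 / 0.02511 ≈ 111 hours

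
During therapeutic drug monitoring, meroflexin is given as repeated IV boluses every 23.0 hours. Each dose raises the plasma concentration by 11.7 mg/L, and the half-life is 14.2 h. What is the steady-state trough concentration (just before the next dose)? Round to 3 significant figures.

5.64 mg/L

k = ln 2 / 14.2 = 0.04881 h⁻¹
Fraction remaining after one interval: e^(−kτ) = e^(−0.04881 × 23.0) = 0.3254
R = 1 / (1 − 0.3254) = 1.482
Css,max = 11.7 × 1.482 = 17.34 mg/L
Css,min = Css,max × e^(−kτ) = 17.34 × 0.3254 ≈ 5.64 mg/L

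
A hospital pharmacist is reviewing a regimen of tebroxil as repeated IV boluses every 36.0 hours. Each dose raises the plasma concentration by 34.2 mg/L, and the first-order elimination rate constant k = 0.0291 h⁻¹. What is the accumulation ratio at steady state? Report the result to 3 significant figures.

Fraction remaining after one interval: e^(−kτ) = e^(−0.02910 × 36.0) = 0.3508
R = 1 / (1 − 0.3508) = 1 / 0.6492 ≈ 1.54

1.54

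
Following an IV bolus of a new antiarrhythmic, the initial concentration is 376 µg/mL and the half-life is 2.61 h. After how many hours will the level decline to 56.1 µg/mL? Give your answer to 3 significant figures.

k = ln 2 / 2.61 = 0.2656 h⁻¹
C(t) = C₀ e^(−kt)  ⇒  t = ln(C₀/C) / k
t = ln(376/56.1) / 0.2656 = 1.902 / 0.2656 ≈ 7.16 hours

7.16 hours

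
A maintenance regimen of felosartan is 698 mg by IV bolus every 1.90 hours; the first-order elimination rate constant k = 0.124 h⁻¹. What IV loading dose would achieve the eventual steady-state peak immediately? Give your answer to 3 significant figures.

Accumulation ratio R = 1 / (1 − e^(−kτ)) = 1 / (1 − e^(−0.1240×1.90)) = 1 / (1 − 0.7901) = 4.764
Loading dose = maintenance dose × R = 698 × 4.764 ≈ 3330 mg

3330 mg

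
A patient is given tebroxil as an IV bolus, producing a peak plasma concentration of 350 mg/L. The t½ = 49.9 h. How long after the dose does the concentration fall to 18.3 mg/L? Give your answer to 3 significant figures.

k = ln 2 / 49.9 = 0.01389 h⁻¹
C(t) = C₀ e^(−kt)  ⇒  t = ln(C₀/C) / k
t = ln(350/18.3) / 0.01389 = 2.951 / 0.01389 ≈ 212 hours

212 hours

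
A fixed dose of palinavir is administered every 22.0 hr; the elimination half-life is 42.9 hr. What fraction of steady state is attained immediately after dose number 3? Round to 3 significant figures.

0.656

k = ln 2 / 42.9 = 0.01616 hr⁻¹
f_n = 1 − e^(−nkτ) = 1 − e^(−3 × 0.01616 × 22.0) = 1 − e^(−1.066) = 1 − 0.3443 ≈ 0.656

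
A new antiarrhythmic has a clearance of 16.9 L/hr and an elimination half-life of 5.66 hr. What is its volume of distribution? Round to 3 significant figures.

k = ln 2 / t½ = ln 2 / 5.66 = 0.1225 hr⁻¹
V = CL / k = 16.9 / 0.1225 ≈ 138 L

138 L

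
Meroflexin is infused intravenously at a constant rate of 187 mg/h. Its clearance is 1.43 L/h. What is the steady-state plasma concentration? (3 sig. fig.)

Css = infusion rate / CL = 187 / 1.43 ≈ 131 µg/mL

131 µg/mL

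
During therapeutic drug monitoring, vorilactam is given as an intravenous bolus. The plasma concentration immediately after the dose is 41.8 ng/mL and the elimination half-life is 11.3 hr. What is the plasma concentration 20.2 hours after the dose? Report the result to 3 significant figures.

12.1 ng/mL

k = ln 2 / 11.3 = 0.06134 hr⁻¹
C(t) = C₀ e^(−kt) = 41.8 × e^(−0.06134 × 20.2) = 41.8 × e^(−1.239) = 41.8 × 0.2897 ≈ 12.1 ng/mL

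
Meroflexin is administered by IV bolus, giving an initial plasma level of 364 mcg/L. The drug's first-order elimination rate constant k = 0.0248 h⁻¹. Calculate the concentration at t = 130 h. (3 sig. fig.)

C(t) = C₀ e^(−kt) = 364 × e^(−0.02480 × 130) = 364 × e^(−3.224) = 364 × 0.03980 ≈ 14.5 mcg/L

14.5 mcg/L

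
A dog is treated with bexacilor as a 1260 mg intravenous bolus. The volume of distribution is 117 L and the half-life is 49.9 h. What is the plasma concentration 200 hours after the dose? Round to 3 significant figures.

0.669 mg/L

C₀ = dose / V = 1260 / 117 = 10.77 mg/L
k = ln 2 / 49.9 = 0.01389 h⁻¹
C(t) = C₀ e^(−kt) = 10.77 × e^(−0.01389 × 200) = 10.77 × e^(−2.778) = 10.77 × 0.06215 ≈ 0.669 mg/L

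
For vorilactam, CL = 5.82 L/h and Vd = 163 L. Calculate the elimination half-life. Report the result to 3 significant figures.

k = CL / V = 5.82 / 163 = 0.03571 h⁻¹
t½ = ln 2 / k = ln 2 / 0.03571 ≈ 19.4 hours

19.4 hours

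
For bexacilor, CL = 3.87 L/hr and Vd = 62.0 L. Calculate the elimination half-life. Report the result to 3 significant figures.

k = CL / V = 3.87 / 62.0 = 0.06242 hr⁻¹
t½ = ln 2 / k = ln 2 / 0.06242 ≈ 11.1 hours

11.1 hours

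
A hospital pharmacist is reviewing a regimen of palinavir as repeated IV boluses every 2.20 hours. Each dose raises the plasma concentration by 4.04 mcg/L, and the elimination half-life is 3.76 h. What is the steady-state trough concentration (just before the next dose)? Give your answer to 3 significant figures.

k = ln 2 / 3.76 = 0.1843 h⁻¹
Fraction remaining after one interval: e^(−kτ) = e^(−0.1843 × 2.20) = 0.6666
R = 1 / (1 − 0.6666) = 2.999
Css,max = 4.04 × 2.999 = 12.12 mcg/L
Css,min = Css,max × e^(−kτ) = 12.12 × 0.6666 ≈ 8.08 mcg/L

8.08 mcg/L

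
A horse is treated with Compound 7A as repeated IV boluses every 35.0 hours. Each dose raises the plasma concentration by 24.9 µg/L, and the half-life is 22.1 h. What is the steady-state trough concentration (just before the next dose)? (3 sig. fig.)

k = ln 2 / 22.1 = 0.03136 h⁻¹
Fraction remaining after one interval: e^(−kτ) = e^(−0.03136 × 35.0) = 0.3336
R = 1 / (1 − 0.3336) = 1.501
Css,max = 24.9 × 1.501 = 37.37 µg/L
Css,min = Css,max × e^(−kτ) = 37.37 × 0.3336 ≈ 12.5 µg/L

12.5 µg/L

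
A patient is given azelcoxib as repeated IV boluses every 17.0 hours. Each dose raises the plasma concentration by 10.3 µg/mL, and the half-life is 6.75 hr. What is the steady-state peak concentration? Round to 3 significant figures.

12.5 µg/mL

k = ln 2 / 6.75 = 0.1027 hr⁻¹
Fraction remaining after one interval: e^(−kτ) = e^(−0.1027 × 17.0) = 0.1745
R = 1 / (1 − 0.1745) = 1.211
Css,max = 10.3 × 1.211 ≈ 12.5 µg/mL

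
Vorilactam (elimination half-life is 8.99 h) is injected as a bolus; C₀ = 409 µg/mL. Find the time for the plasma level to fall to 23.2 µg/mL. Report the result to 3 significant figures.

k = ln 2 / 8.99 = 0.07710 h⁻¹
C(t) = C₀ e^(−kt)  ⇒  t = ln(C₀/C) / k
t = ln(409/23.2) / 0.07710 = 2.870 / 0.07710 ≈ 37.2 hours

37.2 hours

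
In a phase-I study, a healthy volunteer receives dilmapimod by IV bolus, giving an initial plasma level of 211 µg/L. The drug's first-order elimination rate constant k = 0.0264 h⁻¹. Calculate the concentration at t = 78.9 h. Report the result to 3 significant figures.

26.3 µg/L

C(t) = C₀ e^(−kt) = 211 × e^(−0.02640 × 78.9) = 211 × e^(−2.083) = 211 × 0.1246 ≈ 26.3 µg/L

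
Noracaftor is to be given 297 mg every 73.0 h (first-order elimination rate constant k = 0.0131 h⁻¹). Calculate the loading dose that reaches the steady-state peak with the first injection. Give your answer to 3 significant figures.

Accumulation ratio R = 1 / (1 − e^(−kτ)) = 1 / (1 − e^(−0.01310×73.0)) = 1 / (1 − 0.3843) = 1.624
Loading dose = maintenance dose × R = 297 × 1.624 ≈ 482 mg

482 mg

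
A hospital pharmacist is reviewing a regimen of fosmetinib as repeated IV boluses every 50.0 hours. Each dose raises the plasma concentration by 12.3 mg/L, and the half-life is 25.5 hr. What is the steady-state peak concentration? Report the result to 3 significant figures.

k = ln 2 / 25.5 = 0.02718 hr⁻¹
Fraction remaining after one interval: e^(−kτ) = e^(−0.02718 × 50.0) = 0.2569
R = 1 / (1 − 0.2569) = 1.346
Css,max = 12.3 × 1.346 ≈ 16.6 mg/L

16.6 mg/L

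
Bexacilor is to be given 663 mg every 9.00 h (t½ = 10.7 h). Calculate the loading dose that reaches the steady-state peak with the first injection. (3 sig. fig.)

k = ln 2 / 10.7 = 0.06478 h⁻¹
Accumulation ratio R = 1 / (1 − e^(−kτ)) = 1 / (1 − e^(−0.06478×9.00)) = 1 / (1 − 0.5582) = 2.264
Loading dose = maintenance dose × R = 663 × 2.264 ≈ 1500 mg

1500 mg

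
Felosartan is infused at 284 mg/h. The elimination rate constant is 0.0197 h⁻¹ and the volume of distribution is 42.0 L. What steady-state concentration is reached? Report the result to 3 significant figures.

CL = k · V = 0.0197 × 42.0 = 0.8274 L/h
Css = rate / CL = 284 / 0.8274 ≈ 343 µg/mL

343 µg/mL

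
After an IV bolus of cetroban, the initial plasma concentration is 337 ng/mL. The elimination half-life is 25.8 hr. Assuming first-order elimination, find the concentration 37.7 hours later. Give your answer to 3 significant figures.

122 ng/mL

k = ln 2 / 25.8 = 0.02687 hr⁻¹
C(t) = C₀ e^(−kt) = 337 × e^(−0.02687 × 37.7) = 337 × e^(−1.013) = 337 × 0.3632 ≈ 122 ng/mL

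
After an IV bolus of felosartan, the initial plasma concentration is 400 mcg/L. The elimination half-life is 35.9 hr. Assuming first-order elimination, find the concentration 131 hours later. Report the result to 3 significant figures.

k = ln 2 / 35.9 = 0.01931 hr⁻¹
C(t) = C₀ e^(−kt) = 400 × e^(−0.01931 × 131) = 400 × e^(−2.529) = 400 × 0.07971 ≈ 31.9 mcg/L

31.9 mcg/L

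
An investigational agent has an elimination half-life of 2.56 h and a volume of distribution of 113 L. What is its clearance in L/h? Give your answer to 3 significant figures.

k = ln 2 / t½ = ln 2 / 2.56 = 0.2708 h⁻¹
CL = k · V = 0.2708 × 113 ≈ 30.6 L/h

30.6 L/h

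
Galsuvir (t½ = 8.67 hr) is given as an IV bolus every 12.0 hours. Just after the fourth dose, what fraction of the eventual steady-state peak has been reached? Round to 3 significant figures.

0.978

k = ln 2 / 8.67 = 0.07995 hr⁻¹
f_n = 1 − e^(−nkτ) = 1 − e^(−4 × 0.07995 × 12.0) = 1 − e^(−3.837) = 1 − 0.02155 ≈ 0.978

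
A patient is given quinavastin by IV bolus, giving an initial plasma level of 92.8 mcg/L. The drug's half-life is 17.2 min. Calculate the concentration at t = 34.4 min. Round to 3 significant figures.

23.2 mcg/L

k = ln 2 / 17.2 = 0.04030 min⁻¹
34.4 min is 2.000 half-lives, so C = 92.8 × (1/2)^2.000 = 92.8 × 0.2500 ≈ 23.2 mcg/L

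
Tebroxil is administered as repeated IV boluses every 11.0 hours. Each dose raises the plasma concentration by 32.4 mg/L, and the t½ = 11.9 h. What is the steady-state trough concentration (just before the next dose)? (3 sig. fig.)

k = ln 2 / 11.9 = 0.05825 h⁻¹
Fraction remaining after one interval: e^(−kτ) = e^(−0.05825 × 11.0) = 0.5269
R = 1 / (1 − 0.5269) = 2.114
Css,max = 32.4 × 2.114 = 68.49 mg/L
Css,min = Css,max × e^(−kτ) = 68.49 × 0.5269 ≈ 36.1 mg/L

36.1 mg/L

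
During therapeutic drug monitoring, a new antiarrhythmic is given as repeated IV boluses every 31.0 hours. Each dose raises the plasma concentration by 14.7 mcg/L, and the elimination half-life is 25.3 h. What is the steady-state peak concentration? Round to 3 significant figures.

25.7 mcg/L

k = ln 2 / 25.3 = 0.02740 h⁻¹
Fraction remaining after one interval: e^(−kτ) = e^(−0.02740 × 31.0) = 0.4277
R = 1 / (1 − 0.4277) = 1.747
Css,max = 14.7 × 1.747 ≈ 25.7 mcg/L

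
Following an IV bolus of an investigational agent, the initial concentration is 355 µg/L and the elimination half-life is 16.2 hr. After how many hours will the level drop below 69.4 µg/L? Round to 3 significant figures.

38.1 hours

k = ln 2 / 16.2 = 0.04279 hr⁻¹
C(t) = C₀ e^(−kt)  ⇒  t = ln(C₀/C) / k
t = ln(355/69.4) / 0.04279 = 1.632 / 0.04279 ≈ 38.1 hours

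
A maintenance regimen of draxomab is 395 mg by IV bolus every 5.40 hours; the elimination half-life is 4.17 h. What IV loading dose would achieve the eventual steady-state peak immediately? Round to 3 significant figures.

k = ln 2 / 4.17 = 0.1662 h⁻¹
Accumulation ratio R = 1 / (1 − e^(−kτ)) = 1 / (1 − e^(−0.1662×5.40)) = 1 / (1 − 0.4075) = 1.688
Loading dose = maintenance dose × R = 395 × 1.688 ≈ 667 mg

667 mg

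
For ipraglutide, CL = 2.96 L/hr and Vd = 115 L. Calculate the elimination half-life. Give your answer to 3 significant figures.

26.9 hours

k = CL / V = 2.96 / 115 = 0.02574 hr⁻¹
t½ = ln 2 / k = ln 2 / 0.02574 ≈ 26.9 hours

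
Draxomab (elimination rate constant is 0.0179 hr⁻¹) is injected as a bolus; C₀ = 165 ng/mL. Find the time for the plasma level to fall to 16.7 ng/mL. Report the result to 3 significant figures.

128 hours

C(t) = C₀ e^(−kt)  ⇒  t = ln(C₀/C) / k
t = ln(165/16.7) / 0.01790 = 2.291 / 0.01790 ≈ 128 hours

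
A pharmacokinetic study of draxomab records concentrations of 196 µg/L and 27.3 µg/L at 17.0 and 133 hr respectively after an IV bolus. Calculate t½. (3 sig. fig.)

40.8 hours

k = ln(C₁/C₂) / (t₂ − t₁) = ln(196/27.3) / (133 − 17.0)
  = 1.971 / 116.0 = 0.01699 hr⁻¹
t½ = ln 2 / k = ln 2 / 0.01699 ≈ 40.8 hours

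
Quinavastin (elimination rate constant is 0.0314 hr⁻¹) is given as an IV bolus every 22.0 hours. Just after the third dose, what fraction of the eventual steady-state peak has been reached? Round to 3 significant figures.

0.874

f_n = 1 − e^(−nkτ) = 1 − e^(−3 × 0.03140 × 22.0) = 1 − e^(−2.072) = 1 − 0.1259 ≈ 0.874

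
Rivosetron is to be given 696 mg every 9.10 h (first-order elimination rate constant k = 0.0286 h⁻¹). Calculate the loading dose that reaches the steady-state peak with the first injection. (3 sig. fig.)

3040 mg

Accumulation ratio R = 1 / (1 − e^(−kτ)) = 1 / (1 − e^(−0.02860×9.10)) = 1 / (1 − 0.7709) = 4.364
Loading dose = maintenance dose × R = 696 × 4.364 ≈ 3040 mg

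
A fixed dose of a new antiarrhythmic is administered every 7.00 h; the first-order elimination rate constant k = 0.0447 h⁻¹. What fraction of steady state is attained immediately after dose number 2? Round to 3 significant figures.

0.465

f_n = 1 − e^(−nkτ) = 1 − e^(−2 × 0.04470 × 7.00) = 1 − e^(−0.6258) = 1 − 0.5348 ≈ 0.465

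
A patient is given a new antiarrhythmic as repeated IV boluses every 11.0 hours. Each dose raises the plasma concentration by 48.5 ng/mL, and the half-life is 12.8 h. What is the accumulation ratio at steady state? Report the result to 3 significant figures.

k = ln 2 / 12.8 = 0.05415 h⁻¹
Fraction remaining after one interval: e^(−kτ) = e^(−0.05415 × 11.0) = 0.5512
R = 1 / (1 − 0.5512) = 1 / 0.4488 ≈ 2.23

2.23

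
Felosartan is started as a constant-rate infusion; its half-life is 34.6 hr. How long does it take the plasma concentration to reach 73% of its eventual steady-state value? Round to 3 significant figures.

65.4 hours

k = ln 2 / 34.6 = 0.02003 hr⁻¹
f = 1 − e^(−kt)  ⇒  t = −ln(1 − f) / k
t = −ln(1 − 0.73) / 0.02003 = 1.309 / 0.02003 ≈ 65.4 hours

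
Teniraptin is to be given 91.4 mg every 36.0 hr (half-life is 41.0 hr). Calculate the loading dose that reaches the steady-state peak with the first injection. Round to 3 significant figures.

k = ln 2 / 41.0 = 0.01691 hr⁻¹
Accumulation ratio R = 1 / (1 − e^(−kτ)) = 1 / (1 − e^(−0.01691×36.0)) = 1 / (1 − 0.5441) = 2.193
Loading dose = maintenance dose × R = 91.4 × 2.193 ≈ 200 mg

200 mg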